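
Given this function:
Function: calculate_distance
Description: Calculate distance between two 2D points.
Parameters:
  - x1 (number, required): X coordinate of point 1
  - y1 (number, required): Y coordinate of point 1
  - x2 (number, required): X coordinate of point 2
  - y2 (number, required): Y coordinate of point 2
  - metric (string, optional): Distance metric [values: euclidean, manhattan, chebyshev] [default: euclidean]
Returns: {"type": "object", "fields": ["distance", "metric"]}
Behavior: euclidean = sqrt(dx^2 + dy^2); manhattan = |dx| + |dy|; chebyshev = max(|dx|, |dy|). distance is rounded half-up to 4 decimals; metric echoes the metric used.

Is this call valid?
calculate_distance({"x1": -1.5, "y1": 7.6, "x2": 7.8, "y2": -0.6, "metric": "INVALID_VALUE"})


Checking parameter values...
Parameter 'metric' has value 'INVALID_VALUE' not in allowed: euclidean, manhattan, chebyshev
Invalid - 'metric' must be one of euclidean, manhattan, chebyshev


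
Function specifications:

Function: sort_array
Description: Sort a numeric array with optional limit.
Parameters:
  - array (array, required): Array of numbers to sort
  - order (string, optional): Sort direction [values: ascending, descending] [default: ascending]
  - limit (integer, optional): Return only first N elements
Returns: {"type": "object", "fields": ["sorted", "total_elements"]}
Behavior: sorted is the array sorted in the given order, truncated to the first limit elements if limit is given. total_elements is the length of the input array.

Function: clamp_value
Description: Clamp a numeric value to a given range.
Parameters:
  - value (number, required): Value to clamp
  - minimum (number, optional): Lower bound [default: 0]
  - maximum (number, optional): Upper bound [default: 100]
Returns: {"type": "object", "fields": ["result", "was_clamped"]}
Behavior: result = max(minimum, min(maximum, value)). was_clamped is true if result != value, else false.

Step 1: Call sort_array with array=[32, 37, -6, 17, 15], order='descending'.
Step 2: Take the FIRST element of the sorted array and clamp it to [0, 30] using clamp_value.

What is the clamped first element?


Step 1: sort_array(order=descending)
  sorted: [37, 32, 17, 15, -6]
  -> first element = 37
Step 2: clamp_value(value=37, minimum=0, maximum=30)
  result = max(0, min(30, 37)) = max(0, 30) = 30
  was_clamped = (30 != 37) = true
  -> result = 30
30


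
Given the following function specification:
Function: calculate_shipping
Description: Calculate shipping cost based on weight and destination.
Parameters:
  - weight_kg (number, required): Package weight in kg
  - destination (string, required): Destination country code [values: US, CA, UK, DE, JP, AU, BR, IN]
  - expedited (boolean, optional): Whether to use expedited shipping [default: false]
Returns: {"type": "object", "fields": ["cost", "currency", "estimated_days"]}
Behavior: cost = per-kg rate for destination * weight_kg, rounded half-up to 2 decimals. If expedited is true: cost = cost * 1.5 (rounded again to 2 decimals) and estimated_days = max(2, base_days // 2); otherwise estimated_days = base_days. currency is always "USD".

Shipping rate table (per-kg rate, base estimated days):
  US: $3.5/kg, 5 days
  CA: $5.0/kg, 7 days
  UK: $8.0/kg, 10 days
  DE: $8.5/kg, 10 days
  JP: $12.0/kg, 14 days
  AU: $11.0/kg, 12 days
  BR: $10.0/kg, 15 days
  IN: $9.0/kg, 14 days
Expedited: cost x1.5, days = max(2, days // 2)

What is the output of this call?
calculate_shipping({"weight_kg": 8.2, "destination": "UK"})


Defaults applied: expedited=false
Rate for UK: $8.0/kg, base 10 days
cost = 8.0 * 8.2 = 65.6 -> 65.60
expedited not set/false: estimated_days = 10
Output:
{"cost": 65.6, "currency": "USD", "estimated_days": 10}


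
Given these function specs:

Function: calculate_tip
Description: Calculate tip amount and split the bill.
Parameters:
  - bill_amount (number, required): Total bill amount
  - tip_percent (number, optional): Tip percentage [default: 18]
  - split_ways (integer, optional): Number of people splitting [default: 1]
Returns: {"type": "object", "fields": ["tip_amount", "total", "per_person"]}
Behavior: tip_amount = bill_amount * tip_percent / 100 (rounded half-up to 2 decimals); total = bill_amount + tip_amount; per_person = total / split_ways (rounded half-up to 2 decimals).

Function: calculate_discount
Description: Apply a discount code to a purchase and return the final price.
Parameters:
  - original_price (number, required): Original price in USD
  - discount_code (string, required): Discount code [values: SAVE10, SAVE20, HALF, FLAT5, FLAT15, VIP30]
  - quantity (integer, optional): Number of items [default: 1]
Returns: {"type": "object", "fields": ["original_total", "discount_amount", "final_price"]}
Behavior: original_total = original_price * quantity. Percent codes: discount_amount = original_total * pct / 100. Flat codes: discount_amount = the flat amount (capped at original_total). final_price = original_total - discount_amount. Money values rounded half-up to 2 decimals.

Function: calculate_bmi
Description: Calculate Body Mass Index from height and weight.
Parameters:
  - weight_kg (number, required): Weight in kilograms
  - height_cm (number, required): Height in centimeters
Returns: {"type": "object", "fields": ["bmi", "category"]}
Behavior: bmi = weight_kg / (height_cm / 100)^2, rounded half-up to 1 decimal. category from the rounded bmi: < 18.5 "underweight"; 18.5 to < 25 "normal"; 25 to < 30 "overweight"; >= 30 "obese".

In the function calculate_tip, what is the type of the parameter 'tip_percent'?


The calculate_tip spec declares:
  - tip_percent (number, optional): Tip percentage [default: 18]
Type:
number


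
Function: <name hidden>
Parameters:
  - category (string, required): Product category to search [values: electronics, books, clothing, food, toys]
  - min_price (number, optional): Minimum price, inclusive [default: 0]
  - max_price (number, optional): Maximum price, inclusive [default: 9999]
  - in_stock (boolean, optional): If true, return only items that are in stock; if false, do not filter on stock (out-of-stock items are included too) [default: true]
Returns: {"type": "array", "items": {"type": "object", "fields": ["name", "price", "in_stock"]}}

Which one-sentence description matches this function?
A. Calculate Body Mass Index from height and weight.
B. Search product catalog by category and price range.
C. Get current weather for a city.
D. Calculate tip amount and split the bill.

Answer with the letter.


Parameters category, min_price, max_price, in_stock and return "array" fit: Search product catalog by category and price range.
B


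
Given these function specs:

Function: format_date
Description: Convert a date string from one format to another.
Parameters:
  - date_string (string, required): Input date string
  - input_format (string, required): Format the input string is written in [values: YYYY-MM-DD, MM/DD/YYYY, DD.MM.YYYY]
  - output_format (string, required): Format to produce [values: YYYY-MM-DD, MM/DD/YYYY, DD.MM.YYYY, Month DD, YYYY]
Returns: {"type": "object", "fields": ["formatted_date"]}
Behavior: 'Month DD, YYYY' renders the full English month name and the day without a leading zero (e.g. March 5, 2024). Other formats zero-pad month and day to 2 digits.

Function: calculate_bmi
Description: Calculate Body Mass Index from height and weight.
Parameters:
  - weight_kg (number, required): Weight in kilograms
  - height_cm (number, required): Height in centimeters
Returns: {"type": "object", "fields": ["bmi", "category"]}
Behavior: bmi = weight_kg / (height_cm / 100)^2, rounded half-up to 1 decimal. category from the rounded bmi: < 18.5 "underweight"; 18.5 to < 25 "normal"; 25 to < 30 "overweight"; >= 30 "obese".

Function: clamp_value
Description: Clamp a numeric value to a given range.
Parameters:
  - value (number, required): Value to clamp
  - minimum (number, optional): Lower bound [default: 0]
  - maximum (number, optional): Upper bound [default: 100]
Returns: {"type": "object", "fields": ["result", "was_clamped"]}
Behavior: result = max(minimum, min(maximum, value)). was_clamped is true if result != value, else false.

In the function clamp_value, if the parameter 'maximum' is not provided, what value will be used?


The clamp_value spec declares:
  - maximum (number, optional): Upper bound [default: 100]
Default:
100


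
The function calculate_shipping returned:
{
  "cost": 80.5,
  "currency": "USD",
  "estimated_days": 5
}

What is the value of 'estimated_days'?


5


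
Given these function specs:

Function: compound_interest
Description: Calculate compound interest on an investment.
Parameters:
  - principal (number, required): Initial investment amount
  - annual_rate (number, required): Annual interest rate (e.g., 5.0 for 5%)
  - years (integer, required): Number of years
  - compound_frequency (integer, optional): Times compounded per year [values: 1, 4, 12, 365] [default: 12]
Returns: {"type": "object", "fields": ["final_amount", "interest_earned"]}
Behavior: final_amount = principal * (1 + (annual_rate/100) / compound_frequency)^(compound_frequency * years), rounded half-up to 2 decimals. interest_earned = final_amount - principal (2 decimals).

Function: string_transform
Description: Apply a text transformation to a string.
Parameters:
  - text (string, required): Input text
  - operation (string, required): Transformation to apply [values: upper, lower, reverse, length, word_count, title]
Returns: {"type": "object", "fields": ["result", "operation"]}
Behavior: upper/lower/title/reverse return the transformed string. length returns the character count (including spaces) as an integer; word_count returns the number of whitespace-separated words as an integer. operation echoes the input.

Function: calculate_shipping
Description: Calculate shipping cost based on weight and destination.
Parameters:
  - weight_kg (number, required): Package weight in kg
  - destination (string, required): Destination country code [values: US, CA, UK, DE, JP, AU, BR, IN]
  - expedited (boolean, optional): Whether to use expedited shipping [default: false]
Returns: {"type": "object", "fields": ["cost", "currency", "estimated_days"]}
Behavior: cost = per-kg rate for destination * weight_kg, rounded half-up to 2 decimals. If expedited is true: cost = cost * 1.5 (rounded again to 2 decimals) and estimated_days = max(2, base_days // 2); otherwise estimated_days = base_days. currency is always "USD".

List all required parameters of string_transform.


Parameters of string_transform and their required/optional flag:
  text: required
  operation: required
operation, text


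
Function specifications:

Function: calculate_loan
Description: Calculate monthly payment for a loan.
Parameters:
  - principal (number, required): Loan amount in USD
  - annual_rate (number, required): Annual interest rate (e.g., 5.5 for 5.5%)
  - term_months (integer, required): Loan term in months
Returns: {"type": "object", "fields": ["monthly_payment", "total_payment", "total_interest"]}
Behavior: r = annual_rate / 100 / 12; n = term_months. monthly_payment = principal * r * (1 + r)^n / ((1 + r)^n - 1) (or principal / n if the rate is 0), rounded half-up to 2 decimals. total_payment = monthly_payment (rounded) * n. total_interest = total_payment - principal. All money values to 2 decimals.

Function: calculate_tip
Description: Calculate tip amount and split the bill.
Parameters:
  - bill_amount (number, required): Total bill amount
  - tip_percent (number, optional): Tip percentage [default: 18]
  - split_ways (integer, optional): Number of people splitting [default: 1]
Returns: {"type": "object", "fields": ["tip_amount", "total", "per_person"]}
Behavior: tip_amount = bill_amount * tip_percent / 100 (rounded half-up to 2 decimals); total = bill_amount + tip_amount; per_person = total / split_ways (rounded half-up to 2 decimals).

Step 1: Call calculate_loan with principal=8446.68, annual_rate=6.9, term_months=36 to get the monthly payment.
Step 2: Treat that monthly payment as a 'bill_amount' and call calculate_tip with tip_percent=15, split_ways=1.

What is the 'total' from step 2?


Step 1: calculate_loan(principal=8446.68, annual_rate=6.9, term_months=36)
  r = 6.9 / 100 / 12 = 0.00575 (keep full precision)
  (1 + r)^36 = 1.22925359
  monthly_payment = 8446.68 * 0.00575 * 1.22925359 / (1.22925359 - 1) = 260.422935 -> 260.42
  total_payment = 260.42 * 36 = 9375.12
  total_interest = 9375.12 - 8446.68 = 928.44
  -> monthly_payment = 260.42
Step 2: calculate_tip(bill_amount=260.42, tip_percent=15, split_ways=1)
  tip_amount = 260.42 * 15/100 = 39.063 -> 39.06
  total = 260.42 + 39.06 = 299.48
  per_person = 299.48 / 1 = 299.48 -> 299.48
  -> total = 299.48
$299.48


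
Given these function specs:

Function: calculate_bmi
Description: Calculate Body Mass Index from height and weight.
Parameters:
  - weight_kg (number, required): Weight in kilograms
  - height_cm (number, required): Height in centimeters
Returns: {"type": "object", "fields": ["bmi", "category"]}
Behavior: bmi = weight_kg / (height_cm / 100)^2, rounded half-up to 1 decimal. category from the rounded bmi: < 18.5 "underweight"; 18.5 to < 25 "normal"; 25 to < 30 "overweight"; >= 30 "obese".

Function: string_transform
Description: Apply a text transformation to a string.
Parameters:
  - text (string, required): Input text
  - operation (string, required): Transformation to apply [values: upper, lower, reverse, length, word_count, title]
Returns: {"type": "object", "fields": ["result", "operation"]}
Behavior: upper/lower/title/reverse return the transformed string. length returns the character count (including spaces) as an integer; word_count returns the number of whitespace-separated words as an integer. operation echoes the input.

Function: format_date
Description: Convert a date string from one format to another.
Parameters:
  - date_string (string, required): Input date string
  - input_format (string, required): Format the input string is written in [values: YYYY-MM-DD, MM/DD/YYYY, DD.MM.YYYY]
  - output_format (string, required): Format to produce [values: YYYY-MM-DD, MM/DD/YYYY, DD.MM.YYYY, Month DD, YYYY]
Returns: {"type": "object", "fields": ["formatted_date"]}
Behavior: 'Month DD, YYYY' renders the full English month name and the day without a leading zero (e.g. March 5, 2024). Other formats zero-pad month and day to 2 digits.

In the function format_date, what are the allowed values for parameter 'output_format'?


The format_date spec declares:
  - output_format (string, required): Format to produce [values: YYYY-MM-DD, MM/DD/YYYY, DD.MM.YYYY, Month DD, YYYY]
Allowed values:
YYYY-MM-DD, MM/DD/YYYY, DD.MM.YYYY, Month DD, YYYY


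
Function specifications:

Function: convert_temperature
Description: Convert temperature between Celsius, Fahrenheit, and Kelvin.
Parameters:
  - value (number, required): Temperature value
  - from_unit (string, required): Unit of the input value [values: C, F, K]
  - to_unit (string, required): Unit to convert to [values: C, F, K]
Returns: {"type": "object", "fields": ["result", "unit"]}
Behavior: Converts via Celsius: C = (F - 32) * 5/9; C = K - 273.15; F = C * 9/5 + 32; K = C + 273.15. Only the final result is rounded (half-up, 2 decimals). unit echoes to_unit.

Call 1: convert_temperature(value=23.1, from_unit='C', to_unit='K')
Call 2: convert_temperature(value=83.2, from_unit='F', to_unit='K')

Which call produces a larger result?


Call 1:
  Input already in C: 23.1
  To K: 23.1 + 273.15 = 296.25
  Round to 2 decimals: 296.25
  -> 296.25 K
Call 2:
  To C: (83.2 - 32) * 5/9 = 28.444444
  To K: 28.444444 + 273.15 = 301.594444
  Round to 2 decimals: 301.59
  -> 301.59 K
Call 2 (301.59 K)


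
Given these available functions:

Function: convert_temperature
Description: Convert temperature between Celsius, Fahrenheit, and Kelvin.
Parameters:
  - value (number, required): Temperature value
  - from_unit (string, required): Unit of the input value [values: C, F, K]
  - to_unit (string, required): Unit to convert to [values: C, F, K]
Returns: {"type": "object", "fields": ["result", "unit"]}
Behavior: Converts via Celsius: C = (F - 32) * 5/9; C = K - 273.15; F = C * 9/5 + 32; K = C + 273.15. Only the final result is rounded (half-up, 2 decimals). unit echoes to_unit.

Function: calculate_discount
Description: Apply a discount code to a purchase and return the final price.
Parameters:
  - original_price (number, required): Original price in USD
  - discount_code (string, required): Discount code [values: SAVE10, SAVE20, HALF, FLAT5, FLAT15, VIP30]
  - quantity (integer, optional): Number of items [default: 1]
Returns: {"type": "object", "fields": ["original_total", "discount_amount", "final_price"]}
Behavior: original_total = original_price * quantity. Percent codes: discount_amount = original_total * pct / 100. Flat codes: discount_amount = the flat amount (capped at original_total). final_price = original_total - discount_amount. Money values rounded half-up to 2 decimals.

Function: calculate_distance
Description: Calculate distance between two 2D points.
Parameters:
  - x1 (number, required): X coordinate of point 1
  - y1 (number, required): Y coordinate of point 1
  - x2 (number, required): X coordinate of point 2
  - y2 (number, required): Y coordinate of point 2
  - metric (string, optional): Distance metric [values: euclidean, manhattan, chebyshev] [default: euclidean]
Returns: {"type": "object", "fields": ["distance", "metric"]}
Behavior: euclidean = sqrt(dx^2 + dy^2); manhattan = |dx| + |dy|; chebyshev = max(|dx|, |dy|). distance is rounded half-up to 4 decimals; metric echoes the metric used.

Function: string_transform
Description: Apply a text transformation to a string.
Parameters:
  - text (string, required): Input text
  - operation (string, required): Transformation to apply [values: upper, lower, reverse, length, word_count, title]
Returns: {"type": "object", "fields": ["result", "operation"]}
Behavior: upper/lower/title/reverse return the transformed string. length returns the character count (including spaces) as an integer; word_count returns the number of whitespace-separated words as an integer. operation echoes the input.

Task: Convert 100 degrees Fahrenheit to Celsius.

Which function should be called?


The task needs a function whose description is: Convert temperature between Celsius, Fahrenheit, and Kelvin.
convert_temperature


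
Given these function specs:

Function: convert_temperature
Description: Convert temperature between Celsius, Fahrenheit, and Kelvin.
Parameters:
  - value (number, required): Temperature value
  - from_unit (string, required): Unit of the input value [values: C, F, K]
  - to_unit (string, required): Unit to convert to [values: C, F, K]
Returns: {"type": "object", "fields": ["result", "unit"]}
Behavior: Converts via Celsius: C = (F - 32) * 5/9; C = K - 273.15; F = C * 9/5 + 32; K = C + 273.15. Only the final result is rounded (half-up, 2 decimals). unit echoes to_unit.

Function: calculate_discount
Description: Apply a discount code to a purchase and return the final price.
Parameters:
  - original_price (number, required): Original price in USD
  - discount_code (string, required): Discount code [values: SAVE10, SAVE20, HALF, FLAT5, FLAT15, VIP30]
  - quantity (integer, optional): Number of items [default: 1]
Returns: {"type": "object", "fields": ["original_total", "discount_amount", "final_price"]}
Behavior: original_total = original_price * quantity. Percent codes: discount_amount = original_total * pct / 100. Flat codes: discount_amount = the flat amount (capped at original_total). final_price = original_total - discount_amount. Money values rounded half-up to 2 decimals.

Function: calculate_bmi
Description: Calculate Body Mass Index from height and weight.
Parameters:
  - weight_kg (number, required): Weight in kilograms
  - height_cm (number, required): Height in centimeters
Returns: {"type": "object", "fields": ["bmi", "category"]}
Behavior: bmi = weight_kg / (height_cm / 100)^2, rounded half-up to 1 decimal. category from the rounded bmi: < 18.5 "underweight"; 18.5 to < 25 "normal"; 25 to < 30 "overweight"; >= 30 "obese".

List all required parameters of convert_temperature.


Parameters of convert_temperature and their required/optional flag:
  value: required
  from_unit: required
  to_unit: required
from_unit, to_unit, value


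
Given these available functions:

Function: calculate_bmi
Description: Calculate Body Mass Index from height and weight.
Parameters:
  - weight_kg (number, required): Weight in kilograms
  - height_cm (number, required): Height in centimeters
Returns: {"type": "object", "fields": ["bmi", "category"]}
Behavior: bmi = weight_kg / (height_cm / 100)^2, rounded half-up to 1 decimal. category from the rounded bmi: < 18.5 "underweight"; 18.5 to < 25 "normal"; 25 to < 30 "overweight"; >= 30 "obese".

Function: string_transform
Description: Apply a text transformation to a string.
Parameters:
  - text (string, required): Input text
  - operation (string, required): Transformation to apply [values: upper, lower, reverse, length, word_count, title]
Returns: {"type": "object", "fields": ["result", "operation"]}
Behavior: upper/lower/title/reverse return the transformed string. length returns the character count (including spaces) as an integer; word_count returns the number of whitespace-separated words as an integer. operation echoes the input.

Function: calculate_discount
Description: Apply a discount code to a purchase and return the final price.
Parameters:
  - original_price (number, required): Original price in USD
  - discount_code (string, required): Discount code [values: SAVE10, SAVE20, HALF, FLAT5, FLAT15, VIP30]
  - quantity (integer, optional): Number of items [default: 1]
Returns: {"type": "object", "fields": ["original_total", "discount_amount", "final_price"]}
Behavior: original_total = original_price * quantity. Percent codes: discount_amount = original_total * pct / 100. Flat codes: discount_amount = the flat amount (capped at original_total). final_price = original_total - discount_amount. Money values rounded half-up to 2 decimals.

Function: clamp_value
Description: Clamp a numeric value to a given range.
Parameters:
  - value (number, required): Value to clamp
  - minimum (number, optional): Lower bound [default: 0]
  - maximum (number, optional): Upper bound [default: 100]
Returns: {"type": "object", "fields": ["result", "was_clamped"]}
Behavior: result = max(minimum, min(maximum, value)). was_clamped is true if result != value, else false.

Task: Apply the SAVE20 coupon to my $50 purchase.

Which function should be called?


The task needs a function whose description is: Apply a discount code to a purchase and return the final price.
calculate_discount


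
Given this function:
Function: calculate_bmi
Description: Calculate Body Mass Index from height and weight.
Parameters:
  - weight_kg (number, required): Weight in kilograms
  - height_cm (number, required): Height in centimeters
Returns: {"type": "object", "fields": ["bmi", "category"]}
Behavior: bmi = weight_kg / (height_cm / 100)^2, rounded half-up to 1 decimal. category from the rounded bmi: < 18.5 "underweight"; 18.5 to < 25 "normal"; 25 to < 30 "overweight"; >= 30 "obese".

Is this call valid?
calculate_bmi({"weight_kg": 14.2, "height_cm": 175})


Checking all required parameters present and types match... All valid.
Valid


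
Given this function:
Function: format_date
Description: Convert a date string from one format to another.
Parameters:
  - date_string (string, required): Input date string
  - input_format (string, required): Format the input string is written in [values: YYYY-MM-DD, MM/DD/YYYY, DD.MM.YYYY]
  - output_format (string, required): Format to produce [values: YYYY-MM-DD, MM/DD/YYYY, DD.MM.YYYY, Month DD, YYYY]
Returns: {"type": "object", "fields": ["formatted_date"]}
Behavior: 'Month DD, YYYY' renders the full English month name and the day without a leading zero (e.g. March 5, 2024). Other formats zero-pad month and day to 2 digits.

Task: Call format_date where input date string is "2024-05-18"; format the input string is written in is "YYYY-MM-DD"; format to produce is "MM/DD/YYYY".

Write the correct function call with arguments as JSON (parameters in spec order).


Mapping each described value to its parameter name:
  'Input date string' -> date_string = "2024-05-18"
  'Format the input string is written in' -> input_format = "YYYY-MM-DD"
  'Format to produce' -> output_format = "MM/DD/YYYY"
format_date({"date_string": "2024-05-18", "input_format": "YYYY-MM-DD", "output_format": "MM/DD/YYYY"})


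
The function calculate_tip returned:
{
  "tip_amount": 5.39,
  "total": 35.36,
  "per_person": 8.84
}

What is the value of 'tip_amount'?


5.39


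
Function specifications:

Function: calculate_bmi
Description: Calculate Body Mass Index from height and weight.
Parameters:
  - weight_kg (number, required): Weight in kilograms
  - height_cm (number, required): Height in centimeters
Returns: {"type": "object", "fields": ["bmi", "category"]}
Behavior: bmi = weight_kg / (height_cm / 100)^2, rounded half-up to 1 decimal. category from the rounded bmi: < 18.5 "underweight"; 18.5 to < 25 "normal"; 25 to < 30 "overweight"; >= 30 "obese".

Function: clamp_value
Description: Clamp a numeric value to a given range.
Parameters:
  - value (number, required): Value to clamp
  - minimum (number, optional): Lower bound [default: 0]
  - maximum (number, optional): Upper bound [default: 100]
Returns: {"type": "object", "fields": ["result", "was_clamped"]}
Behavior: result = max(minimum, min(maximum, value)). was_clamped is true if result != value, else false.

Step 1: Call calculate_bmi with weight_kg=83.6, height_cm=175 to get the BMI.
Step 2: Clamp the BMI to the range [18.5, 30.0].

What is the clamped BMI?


Step 1: calculate_bmi(weight_kg=83.6, height_cm=175)
  height_m = 175 / 100 = 1.75
  bmi = 83.6 / 1.75^2 = 83.6 / 3.0625 = 27.297959 -> 27.3
  25 <= 27.3 < 30 -> overweight
  -> bmi = 27.3
Step 2: clamp_value(value=27.3, minimum=18.5, maximum=30.0)
  result = max(18.5, min(30.0, 27.3)) = max(18.5, 27.3) = 27.3
  was_clamped = (27.3 != 27.3) = false
  -> result = 27.3
27.3


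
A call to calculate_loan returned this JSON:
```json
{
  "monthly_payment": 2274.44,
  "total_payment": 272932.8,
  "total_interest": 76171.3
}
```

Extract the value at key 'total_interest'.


76171.3


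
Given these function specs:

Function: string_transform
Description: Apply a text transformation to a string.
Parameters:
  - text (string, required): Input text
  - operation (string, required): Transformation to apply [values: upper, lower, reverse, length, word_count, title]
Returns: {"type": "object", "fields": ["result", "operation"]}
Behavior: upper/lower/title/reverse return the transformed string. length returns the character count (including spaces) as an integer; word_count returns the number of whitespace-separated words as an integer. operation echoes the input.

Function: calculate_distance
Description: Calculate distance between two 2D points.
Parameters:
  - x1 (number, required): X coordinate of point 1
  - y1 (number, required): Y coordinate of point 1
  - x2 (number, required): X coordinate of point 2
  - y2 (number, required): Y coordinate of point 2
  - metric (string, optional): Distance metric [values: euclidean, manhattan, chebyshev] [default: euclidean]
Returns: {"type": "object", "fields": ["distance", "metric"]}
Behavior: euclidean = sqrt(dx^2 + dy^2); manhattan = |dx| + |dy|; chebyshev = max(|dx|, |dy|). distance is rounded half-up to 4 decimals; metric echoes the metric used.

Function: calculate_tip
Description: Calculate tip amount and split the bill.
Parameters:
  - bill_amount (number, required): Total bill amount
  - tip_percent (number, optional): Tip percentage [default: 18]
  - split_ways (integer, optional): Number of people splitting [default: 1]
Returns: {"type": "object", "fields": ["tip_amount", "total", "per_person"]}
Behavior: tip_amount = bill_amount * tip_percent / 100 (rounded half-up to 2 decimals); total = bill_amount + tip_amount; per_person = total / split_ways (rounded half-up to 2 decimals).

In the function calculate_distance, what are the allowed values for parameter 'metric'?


The calculate_distance spec declares:
  - metric (string, optional): Distance metric [values: euclidean, manhattan, chebyshev] [default: euclidean]
Allowed values:
euclidean, manhattan, chebyshev


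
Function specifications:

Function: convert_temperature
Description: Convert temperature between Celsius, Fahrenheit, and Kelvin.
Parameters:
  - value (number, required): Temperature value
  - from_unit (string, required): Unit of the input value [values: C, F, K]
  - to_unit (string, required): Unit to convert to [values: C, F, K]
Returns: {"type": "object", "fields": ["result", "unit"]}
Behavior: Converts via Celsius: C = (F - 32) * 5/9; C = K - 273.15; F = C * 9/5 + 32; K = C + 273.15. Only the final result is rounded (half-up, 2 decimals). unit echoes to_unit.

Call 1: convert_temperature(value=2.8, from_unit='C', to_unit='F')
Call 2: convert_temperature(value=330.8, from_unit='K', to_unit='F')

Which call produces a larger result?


Call 1:
  Input already in C: 2.8
  To F: 2.8 * 9/5 + 32 = 37.04
  Round to 2 decimals: 37.04
  -> 37.04 F
Call 2:
  To C: 330.8 - 273.15 = 57.65
  To F: 57.65 * 9/5 + 32 = 135.77
  Round to 2 decimals: 135.77
  -> 135.77 F
Call 2 (135.77 F)


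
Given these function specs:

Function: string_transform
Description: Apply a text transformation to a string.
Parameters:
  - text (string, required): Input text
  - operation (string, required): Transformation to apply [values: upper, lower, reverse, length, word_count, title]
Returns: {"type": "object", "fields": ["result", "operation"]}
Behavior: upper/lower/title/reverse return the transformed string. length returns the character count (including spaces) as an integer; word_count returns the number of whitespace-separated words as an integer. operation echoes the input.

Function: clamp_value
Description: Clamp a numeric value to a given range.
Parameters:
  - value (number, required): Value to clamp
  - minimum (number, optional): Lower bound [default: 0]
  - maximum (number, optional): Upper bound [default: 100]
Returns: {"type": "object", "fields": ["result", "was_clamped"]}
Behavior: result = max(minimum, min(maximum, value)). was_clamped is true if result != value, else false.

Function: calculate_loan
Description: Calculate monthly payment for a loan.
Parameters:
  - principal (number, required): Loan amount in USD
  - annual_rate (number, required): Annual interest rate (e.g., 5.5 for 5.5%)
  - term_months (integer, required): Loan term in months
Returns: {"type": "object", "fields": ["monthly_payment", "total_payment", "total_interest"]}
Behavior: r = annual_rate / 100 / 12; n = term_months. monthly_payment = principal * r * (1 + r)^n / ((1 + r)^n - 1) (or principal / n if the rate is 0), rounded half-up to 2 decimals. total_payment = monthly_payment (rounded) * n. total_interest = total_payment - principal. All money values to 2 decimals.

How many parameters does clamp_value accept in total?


Parameters of clamp_value: value (required), minimum (optional), maximum (optional)
Total:
3


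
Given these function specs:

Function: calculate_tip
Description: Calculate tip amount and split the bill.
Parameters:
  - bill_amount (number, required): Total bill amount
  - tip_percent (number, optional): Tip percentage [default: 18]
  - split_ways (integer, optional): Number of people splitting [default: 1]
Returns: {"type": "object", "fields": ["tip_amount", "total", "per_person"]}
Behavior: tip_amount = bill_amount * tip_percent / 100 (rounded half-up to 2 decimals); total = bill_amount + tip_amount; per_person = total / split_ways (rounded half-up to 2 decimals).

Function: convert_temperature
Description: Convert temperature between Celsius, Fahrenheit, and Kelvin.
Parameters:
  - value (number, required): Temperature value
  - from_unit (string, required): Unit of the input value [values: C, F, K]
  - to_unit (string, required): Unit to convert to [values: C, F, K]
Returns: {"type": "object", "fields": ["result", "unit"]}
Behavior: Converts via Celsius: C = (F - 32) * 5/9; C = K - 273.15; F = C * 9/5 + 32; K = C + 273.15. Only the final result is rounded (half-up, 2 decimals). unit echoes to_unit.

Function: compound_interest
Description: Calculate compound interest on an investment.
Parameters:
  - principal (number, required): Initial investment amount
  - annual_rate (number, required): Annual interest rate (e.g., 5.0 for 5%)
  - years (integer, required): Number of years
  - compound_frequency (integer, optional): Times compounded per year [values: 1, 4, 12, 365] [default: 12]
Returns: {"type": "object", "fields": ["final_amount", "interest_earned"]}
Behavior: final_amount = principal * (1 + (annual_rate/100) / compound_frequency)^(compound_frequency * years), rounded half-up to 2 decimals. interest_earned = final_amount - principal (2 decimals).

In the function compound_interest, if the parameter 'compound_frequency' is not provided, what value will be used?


The compound_interest spec declares:
  - compound_frequency (integer, optional): Times compounded per year [values: 1, 4, 12, 365] [default: 12]
Default:
12


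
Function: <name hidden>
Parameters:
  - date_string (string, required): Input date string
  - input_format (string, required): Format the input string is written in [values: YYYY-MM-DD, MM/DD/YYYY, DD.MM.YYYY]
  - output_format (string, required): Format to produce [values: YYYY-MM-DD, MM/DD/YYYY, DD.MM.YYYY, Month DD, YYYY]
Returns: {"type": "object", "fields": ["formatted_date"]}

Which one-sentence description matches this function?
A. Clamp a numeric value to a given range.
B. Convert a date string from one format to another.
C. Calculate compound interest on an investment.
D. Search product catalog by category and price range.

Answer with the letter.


Parameters date_string, input_format, output_format and return ["formatted_date"] fit: Convert a date string from one format to another.
B


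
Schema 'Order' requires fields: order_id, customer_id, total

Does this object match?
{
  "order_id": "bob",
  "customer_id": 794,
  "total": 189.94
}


Checking required fields... All present.
Valid - all required fields present


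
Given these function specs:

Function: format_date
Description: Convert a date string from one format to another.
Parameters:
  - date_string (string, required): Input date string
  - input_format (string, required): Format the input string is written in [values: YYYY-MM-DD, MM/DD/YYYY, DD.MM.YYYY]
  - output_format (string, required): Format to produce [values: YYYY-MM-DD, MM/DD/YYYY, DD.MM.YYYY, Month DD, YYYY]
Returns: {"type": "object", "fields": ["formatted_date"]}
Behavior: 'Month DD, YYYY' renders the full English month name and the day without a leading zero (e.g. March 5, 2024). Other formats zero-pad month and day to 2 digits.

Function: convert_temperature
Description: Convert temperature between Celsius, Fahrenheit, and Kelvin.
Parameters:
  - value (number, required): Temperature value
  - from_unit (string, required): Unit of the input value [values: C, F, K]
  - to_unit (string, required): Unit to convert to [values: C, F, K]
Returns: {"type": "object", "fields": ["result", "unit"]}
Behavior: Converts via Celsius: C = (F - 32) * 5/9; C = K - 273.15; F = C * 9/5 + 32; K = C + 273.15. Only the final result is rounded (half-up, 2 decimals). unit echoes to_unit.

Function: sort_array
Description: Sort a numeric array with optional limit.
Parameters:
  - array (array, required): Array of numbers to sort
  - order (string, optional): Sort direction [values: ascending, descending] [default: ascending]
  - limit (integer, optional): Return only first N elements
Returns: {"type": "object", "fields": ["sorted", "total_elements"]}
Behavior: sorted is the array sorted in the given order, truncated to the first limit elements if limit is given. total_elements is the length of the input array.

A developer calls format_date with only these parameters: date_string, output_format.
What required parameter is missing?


Required parameters: date_string, input_format, output_format
Provided: date_string, output_format
Missing: input_format
input_format


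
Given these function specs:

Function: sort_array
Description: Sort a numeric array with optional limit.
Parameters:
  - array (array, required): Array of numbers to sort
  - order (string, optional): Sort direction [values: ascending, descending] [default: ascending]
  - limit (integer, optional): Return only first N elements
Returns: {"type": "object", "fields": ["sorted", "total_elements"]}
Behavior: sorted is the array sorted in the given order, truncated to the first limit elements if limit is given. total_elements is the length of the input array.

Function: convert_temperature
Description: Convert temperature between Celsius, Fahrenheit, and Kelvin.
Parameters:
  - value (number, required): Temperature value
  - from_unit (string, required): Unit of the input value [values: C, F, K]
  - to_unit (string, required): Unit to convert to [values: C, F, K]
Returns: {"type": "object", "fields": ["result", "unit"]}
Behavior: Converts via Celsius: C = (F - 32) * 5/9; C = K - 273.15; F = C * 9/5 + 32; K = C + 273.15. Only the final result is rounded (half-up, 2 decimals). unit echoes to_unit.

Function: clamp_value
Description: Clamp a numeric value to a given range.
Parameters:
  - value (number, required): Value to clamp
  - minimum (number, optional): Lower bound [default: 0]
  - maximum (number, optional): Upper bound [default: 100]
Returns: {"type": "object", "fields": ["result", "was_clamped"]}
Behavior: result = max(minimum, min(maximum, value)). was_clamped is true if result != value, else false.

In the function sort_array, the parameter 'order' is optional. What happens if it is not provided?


The sort_array spec declares:
  - order (string, optional): Sort direction [values: ascending, descending] [default: ascending]
It defaults to ascending


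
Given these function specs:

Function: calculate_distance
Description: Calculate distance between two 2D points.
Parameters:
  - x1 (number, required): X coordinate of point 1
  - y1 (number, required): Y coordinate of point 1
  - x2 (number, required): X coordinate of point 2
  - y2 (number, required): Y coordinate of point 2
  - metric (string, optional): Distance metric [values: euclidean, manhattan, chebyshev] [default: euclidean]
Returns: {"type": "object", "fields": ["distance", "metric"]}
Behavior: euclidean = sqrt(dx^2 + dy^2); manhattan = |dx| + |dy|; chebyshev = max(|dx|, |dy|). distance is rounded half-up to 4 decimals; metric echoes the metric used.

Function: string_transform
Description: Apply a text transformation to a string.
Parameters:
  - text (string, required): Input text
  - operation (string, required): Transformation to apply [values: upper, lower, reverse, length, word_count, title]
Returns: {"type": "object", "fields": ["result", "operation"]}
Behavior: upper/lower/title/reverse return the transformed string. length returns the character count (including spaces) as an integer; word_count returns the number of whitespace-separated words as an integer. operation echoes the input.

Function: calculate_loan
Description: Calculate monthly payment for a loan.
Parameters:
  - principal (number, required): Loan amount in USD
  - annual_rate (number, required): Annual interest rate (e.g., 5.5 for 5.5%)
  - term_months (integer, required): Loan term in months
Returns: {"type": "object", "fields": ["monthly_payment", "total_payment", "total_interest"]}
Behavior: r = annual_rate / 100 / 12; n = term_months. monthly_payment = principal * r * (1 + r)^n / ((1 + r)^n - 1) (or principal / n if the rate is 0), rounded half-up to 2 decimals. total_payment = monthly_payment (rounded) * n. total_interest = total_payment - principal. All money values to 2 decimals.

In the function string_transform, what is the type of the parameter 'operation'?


The string_transform spec declares:
  - operation (string, required): Transformation to apply [values: upper, lower, reverse, length, word_count, title]
Type:
string


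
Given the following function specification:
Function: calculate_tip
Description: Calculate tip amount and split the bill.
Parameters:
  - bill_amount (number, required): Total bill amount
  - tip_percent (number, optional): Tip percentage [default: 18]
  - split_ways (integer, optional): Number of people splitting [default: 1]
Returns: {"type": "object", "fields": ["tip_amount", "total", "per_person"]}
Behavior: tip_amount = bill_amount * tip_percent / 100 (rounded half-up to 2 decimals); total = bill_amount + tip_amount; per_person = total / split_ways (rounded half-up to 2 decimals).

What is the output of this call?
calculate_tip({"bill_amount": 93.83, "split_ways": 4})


Defaults applied: tip_percent=18
tip_amount = 93.83 * 18/100 = 16.8894 -> 16.89
total = 93.83 + 16.89 = 110.72
per_person = 110.72 / 4 = 27.68 -> 27.68
Output:
{"tip_amount": 16.89, "total": 110.72, "per_person": 27.68}
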